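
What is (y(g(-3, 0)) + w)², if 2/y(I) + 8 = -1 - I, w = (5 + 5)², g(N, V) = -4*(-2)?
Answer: 2883204/289 ≈ 9976.5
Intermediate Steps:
g(N, V) = 8
w = 100 (w = 10² = 100)
y(I) = 2/(-9 - I) (y(I) = 2/(-8 + (-1 - I)) = 2/(-9 - I))
(y(g(-3, 0)) + w)² = (-2/(9 + 8) + 100)² = (-2/17 + 100)² = (1698/17)² = 2883204/289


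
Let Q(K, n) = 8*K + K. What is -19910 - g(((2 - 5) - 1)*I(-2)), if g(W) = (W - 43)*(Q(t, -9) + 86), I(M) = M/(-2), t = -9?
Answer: -19675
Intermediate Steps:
I(M) = -M/2 (I(M) = M*(-½) = -M/2)
Q(K, n) = 9*K
g(W) = -215 + 5*W (g(W) = (W - 43)*(9*(-9) + 86) = (-43 + W)*(-81 + 86) = (-43 + W)*5 = -215 + 5*W)
-19910 - g(((2 - 5) - 1)*I(-2)) = -19910 - (-215 + 5*(((2 - 5) - 1)*(-½*(-2)))) = -19910 - (-215 + 5*((-3 - 1)*1)) = -19910 - (-215 + 5*(-4*1)) = -19910 - (-215 + 5*(-4)) = -19910 - (-215 - 20) = -19910 - 1*(-235) = -19910 + 235 = -19675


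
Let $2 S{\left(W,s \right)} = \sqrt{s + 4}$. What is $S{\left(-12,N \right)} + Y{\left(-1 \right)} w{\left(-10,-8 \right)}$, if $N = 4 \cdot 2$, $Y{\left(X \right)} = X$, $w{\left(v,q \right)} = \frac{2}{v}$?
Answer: $\frac{1}{5} + \sqrt{3} \approx 1.9321$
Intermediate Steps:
$N = 8$
$S{\left(W,s \right)} = \frac{\sqrt{4 + s}}{2}$ ($S{\left(W,s \right)} = \frac{\sqrt{s + 4}}{2} = \frac{\sqrt{4 + s}}{2}$)
$S{\left(-12,N \right)} + Y{\left(-1 \right)} w{\left(-10,-8 \right)} = \frac{\sqrt{4 + 8}}{2} - \frac{2}{-10} = \frac{\sqrt{12}}{2} - 2 \left(- \frac{1}{10}\right) = \frac{2 \sqrt{3}}{2} - - \frac{1}{5} = \sqrt{3} + \frac{1}{5} = \frac{1}{5} + \sqrt{3}$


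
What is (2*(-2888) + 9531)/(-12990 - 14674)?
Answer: -3755/27664 ≈ -0.13574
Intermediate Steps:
(2*(-2888) + 9531)/(-12990 - 14674) = (-5776 + 9531)/(-27664) = 3755*(-1/27664) = -3755/27664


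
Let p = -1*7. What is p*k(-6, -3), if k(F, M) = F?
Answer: 42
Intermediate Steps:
p = -7
p*k(-6, -3) = -7*(-6) = 42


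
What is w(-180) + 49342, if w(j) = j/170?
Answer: 838796/17 ≈ 49341.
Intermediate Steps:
w(j) = j/170 (w(j) = j*(1/170) = j/170)
w(-180) + 49342 = (1/170)*(-180) + 49342 = -18/17 + 49342 = 838796/17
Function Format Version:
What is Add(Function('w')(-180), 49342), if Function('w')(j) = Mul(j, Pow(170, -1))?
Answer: Rational(838796, 17) ≈ 49341.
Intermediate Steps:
Function('w')(j) = Mul(Rational(1, 170), j) (Function('w')(j) = Mul(j, Rational(1, 170)) = Mul(Rational(1, 170), j))
Add(Function('w')(-180), 49342) = Add(Mul(Rational(1, 170), -180), 49342) = Add(Rational(-18, 17), 49342) = Rational(838796, 17)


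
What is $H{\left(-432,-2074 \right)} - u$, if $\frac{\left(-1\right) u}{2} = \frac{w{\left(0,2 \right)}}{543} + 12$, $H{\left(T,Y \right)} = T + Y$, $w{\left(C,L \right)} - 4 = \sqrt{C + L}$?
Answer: $- \frac{1347718}{543} + \frac{2 \sqrt{2}}{543} \approx -2482.0$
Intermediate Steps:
$w{\left(C,L \right)} = 4 + \sqrt{C + L}$
$u = - \frac{13040}{543} - \frac{2 \sqrt{2}}{543}$ ($u = - 2 \left(\frac{4 + \sqrt{0 + 2}}{543} + 12\right) = - 2 \left(\left(4 + \sqrt{2}\right) \frac{1}{543} + 12\right) = - 2 \left(\left(\frac{4}{543} + \frac{\sqrt{2}}{543}\right) + 12\right) = - 2 \left(\frac{6520}{543} + \frac{\sqrt{2}}{543}\right) = - \frac{13040}{543} - \frac{2 \sqrt{2}}{543} \approx -24.02$)
$H{\left(-432,-2074 \right)} - u = \left(-432 - 2074\right) - \left(- \frac{13040}{543} - \frac{2 \sqrt{2}}{543}\right) = -2506 + \left(\frac{13040}{543} + \frac{2 \sqrt{2}}{543}\right) = - \frac{1347718}{543} + \frac{2 \sqrt{2}}{543}$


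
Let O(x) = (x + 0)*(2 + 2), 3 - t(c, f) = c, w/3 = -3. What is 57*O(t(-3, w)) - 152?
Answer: 1216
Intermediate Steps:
w = -9 (w = 3*(-3) = -9)
t(c, f) = 3 - c
O(x) = 4*x (O(x) = x*4 = 4*x)
57*O(t(-3, w)) - 152 = 57*(4*(3 - 1*(-3))) - 152 = 57*(4*(3 + 3)) - 152 = 57*(4*6) - 152 = 57*24 - 152 = 1368 - 152 = 1216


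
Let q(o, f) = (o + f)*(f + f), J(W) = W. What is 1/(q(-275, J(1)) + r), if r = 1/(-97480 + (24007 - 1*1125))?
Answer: -74598/40879705 ≈ -0.0018248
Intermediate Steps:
q(o, f) = 2*f*(f + o) (q(o, f) = (f + o)*(2*f) = 2*f*(f + o))
r = -1/74598 (r = 1/(-97480 + (24007 - 1125)) = 1/(-97480 + 22882) = 1/(-74598) = -1/74598 ≈ -1.3405e-5)
1/(q(-275, J(1)) + r) = 1/(2*1*(1 - 275) - 1/74598) = 1/(2*1*(-274) - 1/74598) = 1/(-548 - 1/74598) = 1/(-40879705/74598) = -74598/40879705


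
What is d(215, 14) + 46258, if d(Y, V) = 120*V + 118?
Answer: 48056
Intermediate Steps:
d(Y, V) = 118 + 120*V
d(215, 14) + 46258 = (118 + 120*14) + 46258 = (118 + 1680) + 46258 = 1798 + 46258 = 48056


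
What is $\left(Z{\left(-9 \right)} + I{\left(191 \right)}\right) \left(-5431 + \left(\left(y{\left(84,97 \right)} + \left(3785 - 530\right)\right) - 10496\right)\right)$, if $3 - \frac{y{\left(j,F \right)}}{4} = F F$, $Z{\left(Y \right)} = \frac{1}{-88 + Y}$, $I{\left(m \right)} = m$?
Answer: $- \frac{931783696}{97} \approx -9.606 \cdot 10^{6}$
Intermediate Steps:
$y{\left(j,F \right)} = 12 - 4 F^{2}$ ($y{\left(j,F \right)} = 12 - 4 F F = 12 - 4 F^{2}$)
$\left(Z{\left(-9 \right)} + I{\left(191 \right)}\right) \left(-5431 + \left(\left(y{\left(84,97 \right)} + \left(3785 - 530\right)\right) - 10496\right)\right) = \left(\frac{1}{-88 - 9} + 191\right) \left(-5431 + \left(\left(\left(12 - 4 \cdot 97^{2}\right) + \left(3785 - 530\right)\right) - 10496\right)\right) = \left(\frac{1}{-97} + 191\right) \left(-5431 + \left(\left(\left(12 - 37636\right) + 3255\right) - 10496\right)\right) = \left(- \frac{1}{97} + 191\right) \left(-5431 + \left(\left(\left(12 - 37636\right) + 3255\right) - 10496\right)\right) = \frac{18526 \left(-5431 + \left(\left(-37624 + 3255\right) - 10496\right)\right)}{97} = \frac{18526 \left(-5431 - 44865\right)}{97} = \frac{18526}{97} \left(-50296\right) = - \frac{931783696}{97}$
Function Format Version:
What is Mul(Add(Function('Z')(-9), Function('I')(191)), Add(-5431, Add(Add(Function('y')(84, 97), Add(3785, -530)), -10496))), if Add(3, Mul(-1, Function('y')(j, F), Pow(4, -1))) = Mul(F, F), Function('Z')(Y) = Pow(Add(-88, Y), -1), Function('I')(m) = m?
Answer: Rational(-931783696, 97) ≈ -9.6060e+6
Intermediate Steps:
Function('y')(j, F) = Add(12, Mul(-4, Pow(F, 2))) (Function('y')(j, F) = Add(12, Mul(-4, Mul(F, F))) = Add(12, Mul(-4, Pow(F, 2))))
Mul(Add(Function('Z')(-9), Function('I')(191)), Add(-5431, Add(Add(Function('y')(84, 97), Add(3785, -530)), -10496))) = Mul(Add(Pow(Add(-88, -9), -1), 191), Add(-5431, Add(Add(Add(12, Mul(-4, Pow(97, 2))), Add(3785, -530)), -10496))) = Mul(Add(Pow(-97, -1), 191), Add(-5431, Add(Add(Add(12, Mul(-4, 9409)), 3255), -10496))) = Mul(Add(Rational(-1, 97), 191), Add(-5431, Add(Add(Add(12, -37636), 3255), -10496))) = Mul(Rational(18526, 97), Add(-5431, Add(Add(-37624, 3255), -10496))) = Mul(Rational(18526, 97), Add(-5431, Add(-34369, -10496))) = Mul(Rational(18526, 97), Add(-5431, -44865)) = Mul(Rational(18526, 97), -50296) = Rational(-931783696, 97)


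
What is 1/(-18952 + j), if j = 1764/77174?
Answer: -38587/731299942 ≈ -5.2765e-5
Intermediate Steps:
j = 882/38587 (j = 1764*(1/77174) = 882/38587 ≈ 0.022857)
1/(-18952 + j) = 1/(-18952 + 882/38587) = 1/(-731299942/38587) = -38587/731299942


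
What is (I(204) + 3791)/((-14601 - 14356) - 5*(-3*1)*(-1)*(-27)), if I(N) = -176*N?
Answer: 32113/28552 ≈ 1.1247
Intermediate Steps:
(I(204) + 3791)/((-14601 - 14356) - 5*(-3*1)*(-1)*(-27)) = (-176*204 + 3791)/((-14601 - 14356) - 5*(-3*1)*(-1)*(-27)) = (-35904 + 3791)/(-28957 - (-15)*(-1)*(-27)) = -32113/(-28957 - 5*3*(-27)) = -32113/(-28957 - 15*(-27)) = -32113/(-28957 + 405) = -32113/(-28552) = -32113*(-1/28552) = 32113/28552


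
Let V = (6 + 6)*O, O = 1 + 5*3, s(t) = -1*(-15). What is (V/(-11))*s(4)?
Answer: -2880/11 ≈ -261.82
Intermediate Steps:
s(t) = 15
O = 16 (O = 1 + 15 = 16)
V = 192 (V = (6 + 6)*16 = 12*16 = 192)
(V/(-11))*s(4) = (192/(-11))*15 = (192*(-1/11))*15 = -192/11*15 = -2880/11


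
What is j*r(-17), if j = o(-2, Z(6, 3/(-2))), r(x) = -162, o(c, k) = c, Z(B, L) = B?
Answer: 324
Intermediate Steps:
j = -2
j*r(-17) = -2*(-162) = 324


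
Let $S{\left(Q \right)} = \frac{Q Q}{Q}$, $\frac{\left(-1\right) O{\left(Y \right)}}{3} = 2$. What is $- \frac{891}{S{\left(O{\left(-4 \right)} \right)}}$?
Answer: $\frac{297}{2} \approx 148.5$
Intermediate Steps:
$O{\left(Y \right)} = -6$ ($O{\left(Y \right)} = \left(-3\right) 2 = -6$)
$S{\left(Q \right)} = Q$ ($S{\left(Q \right)} = \frac{Q^{2}}{Q} = Q$)
$- \frac{891}{S{\left(O{\left(-4 \right)} \right)}} = - \frac{891}{-6} = \left(-891\right) \left(- \frac{1}{6}\right) = \frac{297}{2}$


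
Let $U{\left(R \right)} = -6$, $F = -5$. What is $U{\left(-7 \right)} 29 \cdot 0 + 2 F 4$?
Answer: $-40$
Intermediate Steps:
$U{\left(-7 \right)} 29 \cdot 0 + 2 F 4 = - 6 \cdot 29 \cdot 0 + 2 \left(-5\right) 4 = \left(-6\right) 0 - 40 = 0 - 40 = -40$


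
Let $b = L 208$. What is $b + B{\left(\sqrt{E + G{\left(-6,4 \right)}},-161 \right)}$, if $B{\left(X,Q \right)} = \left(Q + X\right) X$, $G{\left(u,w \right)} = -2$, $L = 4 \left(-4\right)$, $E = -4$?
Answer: $-3334 - 161 i \sqrt{6} \approx -3334.0 - 394.37 i$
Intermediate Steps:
$L = -16$
$B{\left(X,Q \right)} = X \left(Q + X\right)$
$b = -3328$ ($b = \left(-16\right) 208 = -3328$)
$b + B{\left(\sqrt{E + G{\left(-6,4 \right)}},-161 \right)} = -3328 + \sqrt{-4 - 2} \left(-161 + \sqrt{-4 - 2}\right) = -3328 + \sqrt{-6} \left(-161 + \sqrt{-6}\right) = -3328 + i \sqrt{6} \left(-161 + i \sqrt{6}\right)$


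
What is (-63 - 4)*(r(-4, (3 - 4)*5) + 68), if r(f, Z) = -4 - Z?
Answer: -4623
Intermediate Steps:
(-63 - 4)*(r(-4, (3 - 4)*5) + 68) = (-63 - 4)*((-4 - (3 - 4)*5) + 68) = -67*((-4 - (-1)*5) + 68) = -67*((-4 - 1*(-5)) + 68) = -67*((-4 + 5) + 68) = -67*(1 + 68) = -67*69 = -4623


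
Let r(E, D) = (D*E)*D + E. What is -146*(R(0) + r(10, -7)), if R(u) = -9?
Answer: -71686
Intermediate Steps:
r(E, D) = E + E*D² (r(E, D) = E*D² + E = E + E*D²)
-146*(R(0) + r(10, -7)) = -146*(-9 + 10*(1 + (-7)²)) = -146*(-9 + 10*(1 + 49)) = -146*(-9 + 10*50) = -146*(-9 + 500) = -146*491 = -71686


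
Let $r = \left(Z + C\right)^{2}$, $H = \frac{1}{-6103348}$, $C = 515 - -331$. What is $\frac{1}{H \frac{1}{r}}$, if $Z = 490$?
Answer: $-10893841431808$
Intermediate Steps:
$C = 846$ ($C = 515 + 331 = 846$)
$H = - \frac{1}{6103348} \approx -1.6384 \cdot 10^{-7}$
$r = 1784896$ ($r = \left(490 + 846\right)^{2} = 1336^{2} = 1784896$)
$\frac{1}{H \frac{1}{r}} = \frac{1}{\left(- \frac{1}{6103348}\right) \frac{1}{1784896}} = \frac{1}{- \frac{1}{10893841431808}} = -10893841431808$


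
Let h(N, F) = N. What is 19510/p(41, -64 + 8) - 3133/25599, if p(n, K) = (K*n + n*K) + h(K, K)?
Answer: -36714191/8498868 ≈ -4.3199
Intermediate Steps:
p(n, K) = K + 2*K*n (p(n, K) = (K*n + n*K) + K = (K*n + K*n) + K = 2*K*n + K = K + 2*K*n)
19510/p(41, -64 + 8) - 3133/25599 = 19510/(((-64 + 8)*(1 + 2*41))) - 3133/25599 = 19510/((-56*(1 + 82))) - 3133*1/25599 = 19510/((-56*83)) - 3133/25599 = 19510/(-4648) - 3133/25599 = 19510*(-1/4648) - 3133/25599 = -9755/2324 - 3133/25599 = -36714191/8498868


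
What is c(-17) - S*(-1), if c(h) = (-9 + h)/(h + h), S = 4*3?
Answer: 217/17 ≈ 12.765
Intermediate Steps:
S = 12
c(h) = (-9 + h)/(2*h) (c(h) = (-9 + h)/((2*h)) = (-9 + h)*(1/(2*h)) = (-9 + h)/(2*h))
c(-17) - S*(-1) = (1/2)*(-9 - 17)/(-17) - 12*(-1) = (1/2)*(-1/17)*(-26) - 1*(-12) = 13/17 + 12 = 217/17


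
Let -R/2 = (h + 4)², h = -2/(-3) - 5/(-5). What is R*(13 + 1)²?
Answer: -113288/9 ≈ -12588.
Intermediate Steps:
h = 5/3 (h = -2*(-⅓) - 5*(-⅕) = ⅔ + 1 = 5/3 ≈ 1.6667)
R = -578/9 (R = -2*(5/3 + 4)² = -2*(17/3)² = -2*289/9 = -578/9 ≈ -64.222)
R*(13 + 1)² = -578*(13 + 1)²/9 = -578/9*14² = -578/9*196 = -113288/9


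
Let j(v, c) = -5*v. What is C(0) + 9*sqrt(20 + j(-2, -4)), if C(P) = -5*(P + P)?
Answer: 9*sqrt(30) ≈ 49.295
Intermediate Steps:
C(P) = -10*P
C(0) + 9*sqrt(20 + j(-2, -4)) = -10*0 + 9*sqrt(20 - 5*(-2)) = 0 + 9*sqrt(20 + 10) = 0 + 9*sqrt(30) = 9*sqrt(30)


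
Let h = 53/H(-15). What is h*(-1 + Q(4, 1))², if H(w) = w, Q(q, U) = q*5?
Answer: -19133/15 ≈ -1275.5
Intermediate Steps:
Q(q, U) = 5*q
h = -53/15 (h = 53/(-15) = 53*(-1/15) = -53/15 ≈ -3.5333)
h*(-1 + Q(4, 1))² = -53*(-1 + 5*4)²/15 = -53*(-1 + 20)²/15 = -53/15*19² = -53/15*361 = -19133/15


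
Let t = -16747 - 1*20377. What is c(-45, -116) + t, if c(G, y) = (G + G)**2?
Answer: -29024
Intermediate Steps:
t = -37124 (t = -16747 - 20377 = -37124)
c(G, y) = 4*G**2 (c(G, y) = (2*G)**2 = 4*G**2)
c(-45, -116) + t = 4*(-45)**2 - 37124 = 4*2025 - 37124 = 8100 - 37124 = -29024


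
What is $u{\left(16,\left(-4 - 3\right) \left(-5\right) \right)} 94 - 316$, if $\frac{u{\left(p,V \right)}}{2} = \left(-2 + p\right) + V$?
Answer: $8896$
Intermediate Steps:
$u{\left(p,V \right)} = -4 + 2 V + 2 p$ ($u{\left(p,V \right)} = 2 \left(\left(-2 + p\right) + V\right) = 2 \left(-2 + V + p\right) = -4 + 2 V + 2 p$)
$u{\left(16,\left(-4 - 3\right) \left(-5\right) \right)} 94 - 316 = \left(-4 + 2 \left(-4 - 3\right) \left(-5\right) + 2 \cdot 16\right) 94 - 316 = \left(-4 + 2 \left(\left(-7\right) \left(-5\right)\right) + 32\right) 94 - 316 = \left(-4 + 2 \cdot 35 + 32\right) 94 - 316 = \left(-4 + 70 + 32\right) 94 - 316 = 98 \cdot 94 - 316 = 9212 - 316 = 8896$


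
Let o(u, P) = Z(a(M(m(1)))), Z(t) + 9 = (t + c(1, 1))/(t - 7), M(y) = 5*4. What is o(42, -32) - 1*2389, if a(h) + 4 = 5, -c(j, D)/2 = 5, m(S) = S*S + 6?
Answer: -4793/2 ≈ -2396.5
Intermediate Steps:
m(S) = 6 + S**2 (m(S) = S**2 + 6 = 6 + S**2)
M(y) = 20
c(j, D) = -10 (c(j, D) = -2*5 = -10)
a(h) = 1 (a(h) = -4 + 5 = 1)
Z(t) = -9 + (-10 + t)/(-7 + t) (Z(t) = -9 + (t - 10)/(t - 7) = -9 + (-10 + t)/(-7 + t))
o(u, P) = -15/2 (o(u, P) = (53 - 8*1)/(-7 + 1) = (53 - 8)/(-6) = -1/6*45 = -15/2)
o(42, -32) - 1*2389 = -15/2 - 1*2389 = -15/2 - 2389 = -4793/2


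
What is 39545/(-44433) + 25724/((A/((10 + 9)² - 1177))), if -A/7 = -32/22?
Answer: -641220186827/311031 ≈ -2.0616e+6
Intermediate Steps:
A = 112/11 (A = -(-224)/22 = -7*(-16/11) = 112/11 ≈ 10.182)
39545/(-44433) + 25724/((A/((10 + 9)² - 1177))) = 39545/(-44433) + 25724/((112/(11*((10 + 9)² - 1177)))) = 39545*(-1/44433) + 25724/((112/(11*(19² - 1177)))) = -39545/44433 + 25724/((112/(11*(361 - 1177)))) = -39545/44433 + 25724/(((112/11)/(-816))) = -39545/44433 + 25724/(((112/11)*(-1/816))) = -39545/44433 + 25724/(-7/561) = -39545/44433 + 25724*(-561/7) = -39545/44433 - 14431164/7 = -641220186827/311031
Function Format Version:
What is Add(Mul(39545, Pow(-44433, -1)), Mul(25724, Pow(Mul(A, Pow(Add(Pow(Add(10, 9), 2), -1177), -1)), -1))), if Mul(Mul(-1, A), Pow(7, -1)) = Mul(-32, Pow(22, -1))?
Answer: Rational(-641220186827, 311031) ≈ -2.0616e+6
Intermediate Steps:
A = Rational(112, 11) (A = Mul(-7, Mul(-32, Pow(22, -1))) = Mul(-7, Mul(-32, Rational(1, 22))) = Mul(-7, Rational(-16, 11)) = Rational(112, 11) ≈ 10.182)
Add(Mul(39545, Pow(-44433, -1)), Mul(25724, Pow(Mul(A, Pow(Add(Pow(Add(10, 9), 2), -1177), -1)), -1))) = Add(Mul(39545, Pow(-44433, -1)), Mul(25724, Pow(Mul(Rational(112, 11), Pow(Add(Pow(Add(10, 9), 2), -1177), -1)), -1))) = Add(Mul(39545, Rational(-1, 44433)), Mul(25724, Pow(Mul(Rational(112, 11), Pow(Add(Pow(19, 2), -1177), -1)), -1))) = Add(Rational(-39545, 44433), Mul(25724, Pow(Mul(Rational(112, 11), Pow(Add(361, -1177), -1)), -1))) = Add(Rational(-39545, 44433), Mul(25724, Pow(Mul(Rational(112, 11), Pow(-816, -1)), -1))) = Add(Rational(-39545, 44433), Mul(25724, Pow(Mul(Rational(112, 11), Rational(-1, 816)), -1))) = Add(Rational(-39545, 44433), Mul(25724, Pow(Rational(-7, 561), -1))) = Add(Rational(-39545, 44433), Mul(25724, Rational(-561, 7))) = Add(Rational(-39545, 44433), Rational(-14431164, 7)) = Rational(-641220186827, 311031)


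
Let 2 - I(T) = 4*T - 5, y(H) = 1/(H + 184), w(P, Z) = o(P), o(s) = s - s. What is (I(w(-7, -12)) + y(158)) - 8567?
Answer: -2927519/342 ≈ -8560.0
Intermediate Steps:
o(s) = 0
w(P, Z) = 0
y(H) = 1/(184 + H)
I(T) = 7 - 4*T (I(T) = 2 - (4*T - 5) = 2 - (-5 + 4*T) = 2 + (5 - 4*T) = 7 - 4*T)
(I(w(-7, -12)) + y(158)) - 8567 = ((7 - 4*0) + 1/(184 + 158)) - 8567 = ((7 + 0) + 1/342) - 8567 = (7 + 1/342) - 8567 = 2395/342 - 8567 = -2927519/342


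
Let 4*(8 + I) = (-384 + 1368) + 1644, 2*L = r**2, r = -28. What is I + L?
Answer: 1041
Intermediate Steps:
L = 392 (L = (1/2)*(-28)**2 = (1/2)*784 = 392)
I = 649 (I = -8 + ((-384 + 1368) + 1644)/4 = -8 + (984 + 1644)/4 = -8 + (1/4)*2628 = -8 + 657 = 649)
I + L = 649 + 392 = 1041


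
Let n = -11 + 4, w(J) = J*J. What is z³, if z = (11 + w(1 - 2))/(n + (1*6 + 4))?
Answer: 64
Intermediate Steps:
w(J) = J²
n = -7
z = 4 (z = (11 + (1 - 2)²)/(-7 + (1*6 + 4)) = (11 + (-1)²)/(-7 + (6 + 4)) = (11 + 1)/(-7 + 10) = 12/3 = 12*(⅓) = 4)
z³ = 4³ = 64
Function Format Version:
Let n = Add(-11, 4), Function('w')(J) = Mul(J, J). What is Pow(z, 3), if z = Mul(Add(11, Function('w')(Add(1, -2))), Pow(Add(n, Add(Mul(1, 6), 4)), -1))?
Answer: 64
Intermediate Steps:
Function('w')(J) = Pow(J, 2)
n = -7
z = 4 (z = Mul(Add(11, Pow(Add(1, -2), 2)), Pow(Add(-7, Add(Mul(1, 6), 4)), -1)) = Mul(Add(11, Pow(-1, 2)), Pow(Add(-7, Add(6, 4)), -1)) = Mul(Add(11, 1), Pow(Add(-7, 10), -1)) = Mul(12, Pow(3, -1)) = Mul(12, Rational(1, 3)) = 4)
Pow(z, 3) = Pow(4, 3) = 64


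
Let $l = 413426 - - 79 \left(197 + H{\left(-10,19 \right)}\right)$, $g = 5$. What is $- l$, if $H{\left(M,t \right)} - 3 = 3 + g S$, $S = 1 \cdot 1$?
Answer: $-429858$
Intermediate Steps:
$S = 1$
$H{\left(M,t \right)} = 11$ ($H{\left(M,t \right)} = 3 + \left(3 + 5 \cdot 1\right) = 3 + \left(3 + 5\right) = 3 + 8 = 11$)
$l = 429858$ ($l = 413426 - - 79 \left(197 + 11\right) = 413426 - \left(-79\right) 208 = 413426 - -16432 = 413426 + 16432 = 429858$)
$- l = \left(-1\right) 429858 = -429858$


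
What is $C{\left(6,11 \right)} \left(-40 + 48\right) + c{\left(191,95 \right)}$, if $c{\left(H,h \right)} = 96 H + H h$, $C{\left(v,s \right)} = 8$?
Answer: $36545$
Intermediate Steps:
$C{\left(6,11 \right)} \left(-40 + 48\right) + c{\left(191,95 \right)} = 8 \left(-40 + 48\right) + 191 \left(96 + 95\right) = 8 \cdot 8 + 191 \cdot 191 = 64 + 36481 = 36545$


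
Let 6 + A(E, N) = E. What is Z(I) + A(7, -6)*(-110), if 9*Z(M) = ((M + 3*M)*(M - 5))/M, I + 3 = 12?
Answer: -974/9 ≈ -108.22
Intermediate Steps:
A(E, N) = -6 + E
I = 9 (I = -3 + 12 = 9)
Z(M) = -20/9 + 4*M/9 (Z(M) = (((M + 3*M)*(M - 5))/M)/9 = (((4*M)*(-5 + M))/M)/9 = ((4*M*(-5 + M))/M)/9 = (-20 + 4*M)/9 = -20/9 + 4*M/9)
Z(I) + A(7, -6)*(-110) = (-20/9 + (4/9)*9) + (-6 + 7)*(-110) = (-20/9 + 4) + 1*(-110) = 16/9 - 110 = -974/9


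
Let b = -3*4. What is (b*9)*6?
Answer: -648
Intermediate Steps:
b = -12
(b*9)*6 = -12*9*6 = -108*6 = -648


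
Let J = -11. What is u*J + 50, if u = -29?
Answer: 369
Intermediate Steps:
u*J + 50 = -29*(-11) + 50 = 319 + 50 = 369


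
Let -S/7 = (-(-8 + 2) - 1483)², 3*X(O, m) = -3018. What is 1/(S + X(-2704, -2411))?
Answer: -1/15271709 ≈ -6.5481e-8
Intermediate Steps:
X(O, m) = -1006 (X(O, m) = (⅓)*(-3018) = -1006)
S = -15270703 (S = -7*(-(-8 + 2) - 1483)² = -7*(-1*(-6) - 1483)² = -7*(6 - 1483)² = -7*(-1477)² = -7*2181529 = -15270703)
1/(S + X(-2704, -2411)) = 1/(-15270703 - 1006) = 1/(-15271709) = -1/15271709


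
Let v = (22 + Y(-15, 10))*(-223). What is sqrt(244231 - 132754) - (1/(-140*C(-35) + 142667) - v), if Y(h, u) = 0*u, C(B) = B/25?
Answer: -700885879/142863 + sqrt(111477) ≈ -4572.1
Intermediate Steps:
C(B) = B/25 (C(B) = B*(1/25) = B/25)
Y(h, u) = 0
v = -4906 (v = (22 + 0)*(-223) = 22*(-223) = -4906)
sqrt(244231 - 132754) - (1/(-140*C(-35) + 142667) - v) = sqrt(244231 - 132754) - (1/(-28*(-35)/5 + 142667) - 1*(-4906)) = sqrt(111477) - (1/(-140*(-7/5) + 142667) + 4906) = sqrt(111477) - (1/(196 + 142667) + 4906) = sqrt(111477) - (1/142863 + 4906) = sqrt(111477) - 1*700885879/142863 = sqrt(111477) - 700885879/142863 = -700885879/142863 + sqrt(111477)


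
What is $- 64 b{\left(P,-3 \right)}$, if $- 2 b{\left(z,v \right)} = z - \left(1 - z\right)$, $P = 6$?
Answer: $352$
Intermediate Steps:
$b{\left(z,v \right)} = \frac{1}{2} - z$ ($b{\left(z,v \right)} = - \frac{z - \left(1 - z\right)}{2} = - \frac{z + \left(-1 + z\right)}{2} = - \frac{-1 + 2 z}{2} = \frac{1}{2} - z$)
$- 64 b{\left(P,-3 \right)} = - 64 \left(\frac{1}{2} - 6\right) = \left(-64\right) \left(- \frac{11}{2}\right) = 352$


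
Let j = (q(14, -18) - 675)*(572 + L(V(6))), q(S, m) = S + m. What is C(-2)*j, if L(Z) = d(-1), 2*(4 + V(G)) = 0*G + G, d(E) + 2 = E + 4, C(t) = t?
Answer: 778134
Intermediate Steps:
d(E) = 2 + E (d(E) = -2 + (E + 4) = -2 + (4 + E) = 2 + E)
V(G) = -4 + G/2 (V(G) = -4 + (0*G + G)/2 = -4 + (0 + G)/2 = -4 + G/2)
L(Z) = 1 (L(Z) = 2 - 1 = 1)
j = -389067 (j = ((14 - 18) - 675)*(572 + 1) = (-4 - 675)*573 = -679*573 = -389067)
C(-2)*j = -2*(-389067) = 778134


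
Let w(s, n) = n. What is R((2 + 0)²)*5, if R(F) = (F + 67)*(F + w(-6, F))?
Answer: 2840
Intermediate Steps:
R(F) = 2*F*(67 + F) (R(F) = (F + 67)*(F + F) = (67 + F)*(2*F) = 2*F*(67 + F))
R((2 + 0)²)*5 = (2*(2 + 0)²*(67 + (2 + 0)²))*5 = (2*2²*(67 + 2²))*5 = (2*4*(67 + 4))*5 = (2*4*71)*5 = 568*5 = 2840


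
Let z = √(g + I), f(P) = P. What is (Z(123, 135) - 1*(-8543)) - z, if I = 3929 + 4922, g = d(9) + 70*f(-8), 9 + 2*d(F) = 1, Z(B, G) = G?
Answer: 8678 - √8287 ≈ 8587.0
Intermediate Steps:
d(F) = -4 (d(F) = -9/2 + (½)*1 = -9/2 + ½ = -4)
g = -564 (g = -4 + 70*(-8) = -4 - 560 = -564)
I = 8851
z = √8287 (z = √(-564 + 8851) = √8287 ≈ 91.033)
(Z(123, 135) - 1*(-8543)) - z = (135 - 1*(-8543)) - √8287 = (135 + 8543) - √8287 = 8678 - √8287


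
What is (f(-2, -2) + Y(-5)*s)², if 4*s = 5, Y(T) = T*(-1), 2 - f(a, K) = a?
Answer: 1681/16 ≈ 105.06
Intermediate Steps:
f(a, K) = 2 - a
Y(T) = -T
s = 5/4 (s = (¼)*5 = 5/4 ≈ 1.2500)
(f(-2, -2) + Y(-5)*s)² = ((2 - 1*(-2)) - 1*(-5)*(5/4))² = ((2 + 2) + 5*(5/4))² = (4 + 25/4)² = (41/4)² = 1681/16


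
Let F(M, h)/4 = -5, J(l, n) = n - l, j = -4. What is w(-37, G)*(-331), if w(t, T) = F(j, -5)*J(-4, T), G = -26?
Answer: -145640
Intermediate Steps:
F(M, h) = -20 (F(M, h) = 4*(-5) = -20)
w(t, T) = -80 - 20*T (w(t, T) = -20*(T - 1*(-4)) = -20*(T + 4) = -20*(4 + T) = -80 - 20*T)
w(-37, G)*(-331) = (-80 - 20*(-26))*(-331) = (-80 + 520)*(-331) = 440*(-331) = -145640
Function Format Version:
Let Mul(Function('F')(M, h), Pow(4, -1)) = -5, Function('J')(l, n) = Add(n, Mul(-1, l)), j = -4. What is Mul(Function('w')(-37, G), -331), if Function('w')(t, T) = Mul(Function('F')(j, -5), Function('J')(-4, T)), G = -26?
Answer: -145640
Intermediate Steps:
Function('F')(M, h) = -20 (Function('F')(M, h) = Mul(4, -5) = -20)
Function('w')(t, T) = Add(-80, Mul(-20, T)) (Function('w')(t, T) = Mul(-20, Add(T, Mul(-1, -4))) = Mul(-20, Add(T, 4)) = Mul(-20, Add(4, T)) = Add(-80, Mul(-20, T)))
Mul(Function('w')(-37, G), -331) = Mul(Add(-80, Mul(-20, -26)), -331) = Mul(Add(-80, 520), -331) = Mul(440, -331) = -145640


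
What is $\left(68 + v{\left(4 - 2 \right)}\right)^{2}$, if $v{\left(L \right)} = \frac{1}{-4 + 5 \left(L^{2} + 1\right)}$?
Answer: $\frac{2042041}{441} \approx 4630.5$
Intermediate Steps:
$v{\left(L \right)} = \frac{1}{1 + 5 L^{2}}$ ($v{\left(L \right)} = \frac{1}{-4 + 5 \left(1 + L^{2}\right)} = \frac{1}{-4 + \left(5 + 5 L^{2}\right)} = \frac{1}{1 + 5 L^{2}}$)
$\left(68 + v{\left(4 - 2 \right)}\right)^{2} = \left(68 + \frac{1}{1 + 5 \left(4 - 2\right)^{2}}\right)^{2} = \left(68 + \frac{1}{1 + 5 \cdot 2^{2}}\right)^{2} = \left(68 + \frac{1}{1 + 5 \cdot 4}\right)^{2} = \left(68 + \frac{1}{1 + 20}\right)^{2} = \left(68 + \frac{1}{21}\right)^{2} = \left(\frac{1429}{21}\right)^{2} = \frac{2042041}{441}$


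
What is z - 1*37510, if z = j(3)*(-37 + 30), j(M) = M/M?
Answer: -37517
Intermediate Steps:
j(M) = 1
z = -7 (z = 1*(-37 + 30) = 1*(-7) = -7)
z - 1*37510 = -7 - 1*37510 = -7 - 37510 = -37517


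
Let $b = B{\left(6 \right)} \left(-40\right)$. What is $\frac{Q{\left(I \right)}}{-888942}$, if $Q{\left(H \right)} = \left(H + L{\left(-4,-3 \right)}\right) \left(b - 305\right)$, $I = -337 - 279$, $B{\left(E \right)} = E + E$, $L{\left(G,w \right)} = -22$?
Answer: $- \frac{250415}{444471} \approx -0.5634$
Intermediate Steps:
$B{\left(E \right)} = 2 E$
$I = -616$ ($I = -337 - 279 = -616$)
$b = -480$ ($b = 2 \cdot 6 \left(-40\right) = 12 \left(-40\right) = -480$)
$Q{\left(H \right)} = 17270 - 785 H$ ($Q{\left(H \right)} = \left(H - 22\right) \left(-480 - 305\right) = \left(-22 + H\right) \left(-785\right) = 17270 - 785 H$)
$\frac{Q{\left(I \right)}}{-888942} = \frac{17270 - -483560}{-888942} = \left(17270 + 483560\right) \left(- \frac{1}{888942}\right) = 500830 \left(- \frac{1}{888942}\right) = - \frac{250415}{444471}$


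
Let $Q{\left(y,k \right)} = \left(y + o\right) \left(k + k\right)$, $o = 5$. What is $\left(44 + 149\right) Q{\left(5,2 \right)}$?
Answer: $7720$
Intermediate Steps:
$Q{\left(y,k \right)} = 2 k \left(5 + y\right)$ ($Q{\left(y,k \right)} = \left(y + 5\right) \left(k + k\right) = \left(5 + y\right) 2 k = 2 k \left(5 + y\right)$)
$\left(44 + 149\right) Q{\left(5,2 \right)} = \left(44 + 149\right) 2 \cdot 2 \left(5 + 5\right) = 193 \cdot 2 \cdot 2 \cdot 10 = 193 \cdot 40 = 7720$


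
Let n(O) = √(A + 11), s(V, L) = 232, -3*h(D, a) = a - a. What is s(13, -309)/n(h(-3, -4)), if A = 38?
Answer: 232/7 ≈ 33.143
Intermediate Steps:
h(D, a) = 0 (h(D, a) = -(a - a)/3 = -⅓*0 = 0)
n(O) = 7 (n(O) = √(38 + 11) = √49 = 7)
s(13, -309)/n(h(-3, -4)) = 232/7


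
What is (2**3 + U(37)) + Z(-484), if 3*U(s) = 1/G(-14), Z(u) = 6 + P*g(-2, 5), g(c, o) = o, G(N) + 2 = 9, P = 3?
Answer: 610/21 ≈ 29.048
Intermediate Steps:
G(N) = 7 (G(N) = -2 + 9 = 7)
Z(u) = 21 (Z(u) = 6 + 3*5 = 6 + 15 = 21)
U(s) = 1/21 (U(s) = (1/3)/7 = (1/3)*(1/7) = 1/21)
(2**3 + U(37)) + Z(-484) = (2**3 + 1/21) + 21 = (8 + 1/21) + 21 = 169/21 + 21 = 610/21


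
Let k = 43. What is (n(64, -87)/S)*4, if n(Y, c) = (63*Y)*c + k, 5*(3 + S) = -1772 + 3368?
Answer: -7014820/1581 ≈ -4437.0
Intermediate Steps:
S = 1581/5 (S = -3 + (-1772 + 3368)/5 = -3 + (⅕)*1596 = -3 + 1596/5 = 1581/5 ≈ 316.20)
n(Y, c) = 43 + 63*Y*c (n(Y, c) = (63*Y)*c + 43 = 63*Y*c + 43 = 43 + 63*Y*c)
(n(64, -87)/S)*4 = ((43 + 63*64*(-87))/(1581/5))*4 = ((43 - 350784)*(5/1581))*4 = -350741*5/1581*4 = -1753705/1581*4 = -7014820/1581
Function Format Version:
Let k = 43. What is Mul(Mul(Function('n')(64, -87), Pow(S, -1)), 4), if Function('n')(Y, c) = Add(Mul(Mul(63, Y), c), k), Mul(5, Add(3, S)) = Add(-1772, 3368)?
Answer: Rational(-7014820, 1581) ≈ -4437.0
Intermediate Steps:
S = Rational(1581, 5) (S = Add(-3, Mul(Rational(1, 5), Add(-1772, 3368))) = Add(-3, Mul(Rational(1, 5), 1596)) = Add(-3, Rational(1596, 5)) = Rational(1581, 5) ≈ 316.20)
Function('n')(Y, c) = Add(43, Mul(63, Y, c)) (Function('n')(Y, c) = Add(Mul(Mul(63, Y), c), 43) = Add(Mul(63, Y, c), 43) = Add(43, Mul(63, Y, c)))
Mul(Mul(Function('n')(64, -87), Pow(S, -1)), 4) = Mul(Mul(Add(43, Mul(63, 64, -87)), Pow(Rational(1581, 5), -1)), 4) = Mul(Mul(Add(43, -350784), Rational(5, 1581)), 4) = Mul(Mul(-350741, Rational(5, 1581)), 4) = Mul(Rational(-1753705, 1581), 4) = Rational(-7014820, 1581)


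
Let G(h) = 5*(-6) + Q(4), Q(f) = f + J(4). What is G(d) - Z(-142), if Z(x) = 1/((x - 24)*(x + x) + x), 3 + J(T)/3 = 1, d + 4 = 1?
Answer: -1504065/47002 ≈ -32.000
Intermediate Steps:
d = -3 (d = -4 + 1 = -3)
J(T) = -6 (J(T) = -9 + 3*1 = -9 + 3 = -6)
Q(f) = -6 + f (Q(f) = f - 6 = -6 + f)
G(h) = -32 (G(h) = 5*(-6) + (-6 + 4) = -30 - 2 = -32)
Z(x) = 1/(x + 2*x*(-24 + x)) (Z(x) = 1/((-24 + x)*(2*x) + x) = 1/(2*x*(-24 + x) + x) = 1/(x + 2*x*(-24 + x)))
G(d) - Z(-142) = -32 - 1/((-142)*(-47 + 2*(-142))) = -32 - (-1)/(142*(-47 - 284)) = -32 - (-1)/(142*(-331)) = -32 - (-1)*(-1)/(142*331) = -32 - 1*1/47002 = -32 - 1/47002 = -1504065/47002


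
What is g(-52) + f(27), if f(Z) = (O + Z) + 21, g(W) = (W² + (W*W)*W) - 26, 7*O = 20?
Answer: -965154/7 ≈ -1.3788e+5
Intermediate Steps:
O = 20/7 (O = (⅐)*20 = 20/7 ≈ 2.8571)
g(W) = -26 + W² + W³ (g(W) = (W² + W²*W) - 26 = (W² + W³) - 26 = -26 + W² + W³)
f(Z) = 167/7 + Z (f(Z) = (20/7 + Z) + 21 = 167/7 + Z)
g(-52) + f(27) = (-26 + (-52)² + (-52)³) + (167/7 + 27) = (-26 + 2704 - 140608) + 356/7 = -137930 + 356/7 = -965154/7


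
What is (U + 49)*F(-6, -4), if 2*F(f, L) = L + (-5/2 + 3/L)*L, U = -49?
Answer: 0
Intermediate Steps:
F(f, L) = L/2 + L*(-5/2 + 3/L)/2 (F(f, L) = (L + (-5/2 + 3/L)*L)/2 = (L + L*(-5/2 + 3/L))/2 = L/2 + L*(-5/2 + 3/L)/2)
(U + 49)*F(-6, -4) = (-49 + 49)*(3/2 - ¾*(-4)) = 0*(3/2 + 3) = 0*(9/2) = 0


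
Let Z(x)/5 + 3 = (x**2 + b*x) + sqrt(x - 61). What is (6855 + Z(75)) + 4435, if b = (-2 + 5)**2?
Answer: 42775 + 5*sqrt(14) ≈ 42794.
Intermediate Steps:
b = 9 (b = 3**2 = 9)
Z(x) = -15 + 5*x**2 + 5*sqrt(-61 + x) + 45*x (Z(x) = -15 + 5*((x**2 + 9*x) + sqrt(x - 61)) = -15 + 5*((x**2 + 9*x) + sqrt(-61 + x)) = -15 + 5*(x**2 + sqrt(-61 + x) + 9*x) = -15 + (5*x**2 + 5*sqrt(-61 + x) + 45*x) = -15 + 5*x**2 + 5*sqrt(-61 + x) + 45*x)
(6855 + Z(75)) + 4435 = (6855 + (-15 + 5*75**2 + 5*sqrt(-61 + 75) + 45*75)) + 4435 = (6855 + (-15 + 5*5625 + 5*sqrt(14) + 3375)) + 4435 = (6855 + (-15 + 28125 + 5*sqrt(14) + 3375)) + 4435 = (6855 + (31485 + 5*sqrt(14))) + 4435 = (38340 + 5*sqrt(14)) + 4435 = 42775 + 5*sqrt(14)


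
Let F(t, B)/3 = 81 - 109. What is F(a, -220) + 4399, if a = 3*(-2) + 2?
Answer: 4315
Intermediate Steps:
a = -4 (a = -6 + 2 = -4)
F(t, B) = -84 (F(t, B) = 3*(81 - 109) = 3*(-28) = -84)
F(a, -220) + 4399 = -84 + 4399 = 4315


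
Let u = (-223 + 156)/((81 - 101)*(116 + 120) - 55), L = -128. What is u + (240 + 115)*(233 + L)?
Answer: 177988192/4775 ≈ 37275.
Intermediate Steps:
u = 67/4775 (u = -67/(-20*236 - 55) = -67/(-4720 - 55) = -67/(-4775) = -67*(-1/4775) = 67/4775 ≈ 0.014031)
u + (240 + 115)*(233 + L) = 67/4775 + (240 + 115)*(233 - 128) = 67/4775 + 355*105 = 67/4775 + 37275 = 177988192/4775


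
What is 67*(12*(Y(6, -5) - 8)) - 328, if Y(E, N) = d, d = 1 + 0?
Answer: -5956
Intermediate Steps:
d = 1
Y(E, N) = 1
67*(12*(Y(6, -5) - 8)) - 328 = 67*(12*(1 - 8)) - 328 = 67*(12*(-7)) - 328 = 67*(-84) - 328 = -5628 - 328 = -5956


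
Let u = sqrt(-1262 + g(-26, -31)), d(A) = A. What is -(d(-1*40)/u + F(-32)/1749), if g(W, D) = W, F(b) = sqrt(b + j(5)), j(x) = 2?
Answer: I*(-17490*sqrt(322) - 161*sqrt(30))/281589 ≈ -1.1177*I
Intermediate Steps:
F(b) = sqrt(2 + b) (F(b) = sqrt(b + 2) = sqrt(2 + b))
u = 2*I*sqrt(322) (u = sqrt(-1262 - 26) = sqrt(-1288) = 2*I*sqrt(322) ≈ 35.889*I)
-(d(-1*40)/u + F(-32)/1749) = -((-1*40)/((2*I*sqrt(322))) + sqrt(2 - 32)/1749) = -(-(-10)*I*sqrt(322)/161 + sqrt(-30)*(1/1749)) = -(10*I*sqrt(322)/161 + (I*sqrt(30))*(1/1749)) = -(10*I*sqrt(322)/161 + I*sqrt(30)/1749) = -(I*sqrt(30)/1749 + 10*I*sqrt(322)/161) = -10*I*sqrt(322)/161 - I*sqrt(30)/1749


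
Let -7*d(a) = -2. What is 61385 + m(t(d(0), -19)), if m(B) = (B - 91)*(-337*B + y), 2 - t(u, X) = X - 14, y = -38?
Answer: 724033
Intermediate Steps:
d(a) = 2/7 (d(a) = -⅐*(-2) = 2/7)
t(u, X) = 16 - X (t(u, X) = 2 - (X - 14) = 2 - (-14 + X) = 2 + (14 - X) = 16 - X)
m(B) = (-91 + B)*(-38 - 337*B) (m(B) = (B - 91)*(-337*B - 38) = (-91 + B)*(-38 - 337*B))
61385 + m(t(d(0), -19)) = 61385 + (3458 - 337*(16 - 1*(-19))² + 30629*(16 - 1*(-19))) = 61385 + (3458 - 337*(16 + 19)² + 30629*(16 + 19)) = 61385 + (3458 - 337*35² + 30629*35) = 61385 + (3458 - 337*1225 + 1072015) = 61385 + (3458 - 412825 + 1072015) = 61385 + 662648 = 724033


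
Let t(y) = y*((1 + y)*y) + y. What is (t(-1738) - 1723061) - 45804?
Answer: -5248629231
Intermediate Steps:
t(y) = y + y²*(1 + y) (t(y) = y*(y*(1 + y)) + y = y²*(1 + y) + y = y + y²*(1 + y))
(t(-1738) - 1723061) - 45804 = (-1738*(1 - 1738 + (-1738)²) - 1723061) - 45804 = (-1738*(1 - 1738 + 3020644) - 1723061) - 45804 = (-1738*3018907 - 1723061) - 45804 = (-5246860366 - 1723061) - 45804 = -5248583427 - 45804 = -5248629231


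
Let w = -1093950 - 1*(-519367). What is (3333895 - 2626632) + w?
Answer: 132680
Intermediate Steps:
w = -574583 (w = -1093950 + 519367 = -574583)
(3333895 - 2626632) + w = (3333895 - 2626632) - 574583 = 707263 - 574583 = 132680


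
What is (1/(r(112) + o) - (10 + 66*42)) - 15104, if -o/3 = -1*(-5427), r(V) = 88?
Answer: -289627999/16193 ≈ -17886.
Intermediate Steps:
o = -16281 (o = -(-3)*(-5427) = -3*5427 = -16281)
(1/(r(112) + o) - (10 + 66*42)) - 15104 = (1/(88 - 16281) - (10 + 66*42)) - 15104 = (1/(-16193) - (10 + 2772)) - 15104 = (-1/16193 - 1*2782) - 15104 = (-1/16193 - 2782) - 15104 = -45048927/16193 - 15104 = -289627999/16193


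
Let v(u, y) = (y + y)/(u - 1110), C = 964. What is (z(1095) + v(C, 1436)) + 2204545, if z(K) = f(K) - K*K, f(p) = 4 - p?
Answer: 73321881/73 ≈ 1.0044e+6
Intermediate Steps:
z(K) = 4 - K - K² (z(K) = (4 - K) - K*K = (4 - K) - K² = 4 - K - K²)
v(u, y) = 2*y/(-1110 + u) (v(u, y) = (2*y)/(-1110 + u) = 2*y/(-1110 + u))
(z(1095) + v(C, 1436)) + 2204545 = ((4 - 1*1095 - 1*1095²) + 2*1436/(-1110 + 964)) + 2204545 = ((4 - 1095 - 1*1199025) + 2*1436/(-146)) + 2204545 = ((4 - 1095 - 1199025) + 2*1436*(-1/146)) + 2204545 = (-1200116 - 1436/73) + 2204545 = -87609904/73 + 2204545 = 73321881/73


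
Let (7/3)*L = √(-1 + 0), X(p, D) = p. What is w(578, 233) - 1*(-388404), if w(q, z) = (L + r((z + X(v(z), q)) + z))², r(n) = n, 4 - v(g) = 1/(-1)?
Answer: 29901996/49 + 2826*I/7 ≈ 6.1025e+5 + 403.71*I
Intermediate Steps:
v(g) = 5 (v(g) = 4 - 1/(-1) = 4 - 1*(-1) = 4 + 1 = 5)
L = 3*I/7 (L = 3*√(-1 + 0)/7 = 3*√(-1)/7 = 3*I/7 ≈ 0.42857*I)
w(q, z) = (5 + 2*z + 3*I/7)² (w(q, z) = (3*I/7 + ((z + 5) + z))² = (3*I/7 + ((5 + z) + z))² = (3*I/7 + (5 + 2*z))² = (5 + 2*z + 3*I/7)²)
w(578, 233) - 1*(-388404) = (35 + 3*I + 14*233)²/49 - 1*(-388404) = (35 + 3*I + 3262)²/49 + 388404 = (3297 + 3*I)²/49 + 388404 = 388404 + (3297 + 3*I)²/49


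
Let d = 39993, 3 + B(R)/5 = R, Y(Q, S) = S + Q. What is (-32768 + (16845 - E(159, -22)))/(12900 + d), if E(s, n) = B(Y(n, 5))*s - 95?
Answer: 8/5877 ≈ 0.0013612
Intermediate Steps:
Y(Q, S) = Q + S
B(R) = -15 + 5*R
E(s, n) = -95 + s*(10 + 5*n) (E(s, n) = (-15 + 5*(n + 5))*s - 95 = (-15 + 5*(5 + n))*s - 95 = (-15 + (25 + 5*n))*s - 95 = (10 + 5*n)*s - 95 = s*(10 + 5*n) - 95 = -95 + s*(10 + 5*n))
(-32768 + (16845 - E(159, -22)))/(12900 + d) = (-32768 + (16845 - (-95 + 5*159*(2 - 22))))/(12900 + 39993) = (-32768 + (16845 - (-95 + 5*159*(-20))))/52893 = (-32768 + (16845 - (-95 - 15900)))*(1/52893) = (-32768 + (16845 - 1*(-15995)))*(1/52893) = (-32768 + (16845 + 15995))*(1/52893) = (-32768 + 32840)*(1/52893) = 72*(1/52893) = 8/5877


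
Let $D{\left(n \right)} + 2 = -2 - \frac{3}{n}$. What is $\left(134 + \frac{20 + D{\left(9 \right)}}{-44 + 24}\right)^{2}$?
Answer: $\frac{63888049}{3600} \approx 17747.0$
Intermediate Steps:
$D{\left(n \right)} = -4 - \frac{3}{n}$ ($D{\left(n \right)} = -2 - \left(2 + \frac{3}{n}\right) = -4 - \frac{3}{n}$)
$\left(134 + \frac{20 + D{\left(9 \right)}}{-44 + 24}\right)^{2} = \left(134 + \frac{20 - \left(4 + \frac{3}{9}\right)}{-44 + 24}\right)^{2} = \left(134 + \frac{20 - \frac{13}{3}}{-20}\right)^{2} = \left(134 + \left(20 - \frac{13}{3}\right) \left(- \frac{1}{20}\right)\right)^{2} = \left(134 + \frac{47}{3} \left(- \frac{1}{20}\right)\right)^{2} = \left(134 - \frac{47}{60}\right)^{2} = \left(\frac{7993}{60}\right)^{2} = \frac{63888049}{3600}$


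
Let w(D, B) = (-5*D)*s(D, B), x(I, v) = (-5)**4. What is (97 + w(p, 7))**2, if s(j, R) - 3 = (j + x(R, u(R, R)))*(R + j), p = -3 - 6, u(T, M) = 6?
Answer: 3047923264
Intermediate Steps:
p = -9
x(I, v) = 625
s(j, R) = 3 + (625 + j)*(R + j) (s(j, R) = 3 + (j + 625)*(R + j) = 3 + (625 + j)*(R + j))
w(D, B) = -5*D*(3 + D**2 + 625*B + 625*D + B*D) (w(D, B) = (-5*D)*(3 + D**2 + 625*B + 625*D + B*D) = -5*D*(3 + D**2 + 625*B + 625*D + B*D))
(97 + w(p, 7))**2 = (97 - 5*(-9)*(3 + (-9)**2 + 625*7 + 625*(-9) + 7*(-9)))**2 = (97 - 5*(-9)*(3 + 81 + 4375 - 5625 - 63))**2 = (97 - 5*(-9)*(-1229))**2 = (97 - 55305)**2 = (-55208)**2 = 3047923264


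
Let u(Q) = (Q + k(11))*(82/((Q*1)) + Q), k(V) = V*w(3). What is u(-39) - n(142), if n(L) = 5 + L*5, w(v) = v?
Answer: -6089/13 ≈ -468.38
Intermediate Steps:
k(V) = 3*V (k(V) = V*3 = 3*V)
u(Q) = (33 + Q)*(Q + 82/Q) (u(Q) = (Q + 3*11)*(82/((Q*1)) + Q) = (Q + 33)*(82/Q + Q) = (33 + Q)*(Q + 82/Q))
n(L) = 5 + 5*L
u(-39) - n(142) = (82 + (-39)² + 33*(-39) + 2706/(-39)) - (5 + 5*142) = (82 + 1521 - 1287 + 2706*(-1/39)) - (5 + 710) = (82 + 1521 - 1287 - 902/13) - 1*715 = 3206/13 - 715 = -6089/13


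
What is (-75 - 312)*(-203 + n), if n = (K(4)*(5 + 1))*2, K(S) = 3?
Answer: 64629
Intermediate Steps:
n = 36 (n = (3*(5 + 1))*2 = (3*6)*2 = 18*2 = 36)
(-75 - 312)*(-203 + n) = (-75 - 312)*(-203 + 36) = -387*(-167) = 64629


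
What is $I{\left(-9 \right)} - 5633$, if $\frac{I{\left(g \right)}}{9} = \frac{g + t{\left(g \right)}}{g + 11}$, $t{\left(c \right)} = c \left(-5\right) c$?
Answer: $-7496$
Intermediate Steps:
$t{\left(c \right)} = - 5 c^{2}$ ($t{\left(c \right)} = - 5 c c = - 5 c^{2}$)
$I{\left(g \right)} = \frac{9 \left(g - 5 g^{2}\right)}{11 + g}$ ($I{\left(g \right)} = 9 \frac{g - 5 g^{2}}{g + 11} = 9 \frac{g - 5 g^{2}}{11 + g} = \frac{9 \left(g - 5 g^{2}\right)}{11 + g}$)
$I{\left(-9 \right)} - 5633 = 9 \left(-9\right) \frac{1}{11 - 9} \left(1 - -45\right) - 5633 = 9 \left(-9\right) \frac{1}{2} \left(1 + 45\right) - 5633 = 9 \left(-9\right) \frac{1}{2} \cdot 46 - 5633 = -1863 - 5633 = -7496$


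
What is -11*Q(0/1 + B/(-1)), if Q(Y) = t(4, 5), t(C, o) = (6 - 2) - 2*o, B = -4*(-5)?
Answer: 66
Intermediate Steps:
B = 20
t(C, o) = 4 - 2*o
Q(Y) = -6 (Q(Y) = 4 - 2*5 = 4 - 10 = -6)
-11*Q(0/1 + B/(-1)) = -11*(-6) = 66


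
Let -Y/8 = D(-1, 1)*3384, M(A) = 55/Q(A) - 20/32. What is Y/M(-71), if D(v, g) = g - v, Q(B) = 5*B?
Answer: 30753792/443 ≈ 69422.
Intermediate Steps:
M(A) = -5/8 + 11/A (M(A) = 55/((5*A)) - 20/32 = 55*(1/(5*A)) - 20*1/32 = 11/A - 5/8 = -5/8 + 11/A)
Y = -54144 (Y = -8*(1 - 1*(-1))*3384 = -8*(1 + 1)*3384 = -16*3384 = -8*6768 = -54144)
Y/M(-71) = -54144/(-5/8 + 11/(-71)) = -54144/(-5/8 + 11*(-1/71)) = -54144/(-5/8 - 11/71) = -54144/(-443/568) = -54144*(-568/443) = 30753792/443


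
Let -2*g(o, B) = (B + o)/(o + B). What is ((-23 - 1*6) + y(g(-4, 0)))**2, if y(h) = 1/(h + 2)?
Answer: 7225/9 ≈ 802.78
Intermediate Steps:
g(o, B) = -1/2 (g(o, B) = -(B + o)/(2*(o + B)) = -(B + o)/(2*(B + o)) = -1/2*1 = -1/2)
y(h) = 1/(2 + h)
((-23 - 1*6) + y(g(-4, 0)))**2 = ((-23 - 1*6) + 1/(2 - 1/2))**2 = ((-23 - 6) + 1/(3/2))**2 = (-29 + 2/3)**2 = (-85/3)**2 = 7225/9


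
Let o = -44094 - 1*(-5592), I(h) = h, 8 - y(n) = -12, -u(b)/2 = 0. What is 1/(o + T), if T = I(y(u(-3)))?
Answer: -1/38482 ≈ -2.5986e-5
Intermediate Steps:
u(b) = 0 (u(b) = -2*0 = 0)
y(n) = 20 (y(n) = 8 - 1*(-12) = 8 + 12 = 20)
o = -38502 (o = -44094 + 5592 = -38502)
T = 20
1/(o + T) = 1/(-38502 + 20) = 1/(-38482) = -1/38482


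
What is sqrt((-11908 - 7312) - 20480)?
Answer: 10*I*sqrt(397) ≈ 199.25*I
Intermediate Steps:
sqrt((-11908 - 7312) - 20480) = sqrt(-19220 - 20480) = sqrt(-39700) = 10*I*sqrt(397)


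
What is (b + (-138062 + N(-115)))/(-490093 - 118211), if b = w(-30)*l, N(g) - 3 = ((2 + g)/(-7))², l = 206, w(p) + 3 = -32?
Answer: 1776353/7451724 ≈ 0.23838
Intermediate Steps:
w(p) = -35 (w(p) = -3 - 32 = -35)
N(g) = 3 + (-2/7 - g/7)² (N(g) = 3 + ((2 + g)/(-7))² = 3 + ((2 + g)*(-⅐))² = 3 + (-2/7 - g/7)²)
b = -7210 (b = -35*206 = -7210)
(b + (-138062 + N(-115)))/(-490093 - 118211) = (-7210 + (-138062 + (3 + (2 - 115)²/49)))/(-490093 - 118211) = (-7210 + (-138062 + (3 + (1/49)*(-113)²)))/(-608304) = (-7210 + (-138062 + (3 + (1/49)*12769)))*(-1/608304) = (-7210 + (-138062 + (3 + 12769/49)))*(-1/608304) = (-7210 + (-138062 + 12916/49))*(-1/608304) = (-7210 - 6752122/49)*(-1/608304) = -7105412/49*(-1/608304) = 1776353/7451724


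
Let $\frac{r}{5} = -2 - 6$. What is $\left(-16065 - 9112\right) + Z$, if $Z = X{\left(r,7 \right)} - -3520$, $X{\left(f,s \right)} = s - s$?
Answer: $-21657$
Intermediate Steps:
$r = -40$ ($r = 5 \left(-2 - 6\right) = 5 \left(-8\right) = -40$)
$X{\left(f,s \right)} = 0$
$Z = 3520$ ($Z = 0 - -3520 = 0 + 3520 = 3520$)
$\left(-16065 - 9112\right) + Z = \left(-16065 - 9112\right) + 3520 = -25177 + 3520 = -21657$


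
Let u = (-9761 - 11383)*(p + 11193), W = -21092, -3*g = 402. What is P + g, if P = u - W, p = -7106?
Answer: -86394570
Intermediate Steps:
g = -134 (g = -1/3*402 = -134)
u = -86415528 (u = (-9761 - 11383)*(-7106 + 11193) = -21144*4087 = -86415528)
P = -86394436 (P = -86415528 - 1*(-21092) = -86415528 + 21092 = -86394436)
P + g = -86394436 - 134 = -86394570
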